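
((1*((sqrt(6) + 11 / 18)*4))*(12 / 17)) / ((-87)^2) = 88 / 386019 + 16*sqrt(6) / 42891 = 0.00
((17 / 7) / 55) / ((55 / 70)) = 34 / 605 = 0.06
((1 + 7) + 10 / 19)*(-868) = -7400.84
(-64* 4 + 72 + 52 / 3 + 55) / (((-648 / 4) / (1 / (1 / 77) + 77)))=25795 / 243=106.15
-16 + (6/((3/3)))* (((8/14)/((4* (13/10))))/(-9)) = -4388/273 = -16.07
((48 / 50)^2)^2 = 331776 / 390625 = 0.85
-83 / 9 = -9.22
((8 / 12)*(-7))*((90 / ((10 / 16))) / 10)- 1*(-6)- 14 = -376 / 5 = -75.20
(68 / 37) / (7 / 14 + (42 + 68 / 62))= 0.04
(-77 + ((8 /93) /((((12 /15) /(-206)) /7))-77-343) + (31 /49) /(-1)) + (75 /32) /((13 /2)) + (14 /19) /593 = -652.32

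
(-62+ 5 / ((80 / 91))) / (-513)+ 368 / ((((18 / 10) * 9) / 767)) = 429031823 / 24624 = 17423.32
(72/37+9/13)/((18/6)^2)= 141/481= 0.29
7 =7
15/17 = 0.88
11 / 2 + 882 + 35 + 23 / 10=4624 / 5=924.80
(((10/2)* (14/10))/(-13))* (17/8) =-119/104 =-1.14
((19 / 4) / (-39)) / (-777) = 19 / 121212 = 0.00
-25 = -25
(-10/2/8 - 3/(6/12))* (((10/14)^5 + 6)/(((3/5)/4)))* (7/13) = -27551255/187278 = -147.11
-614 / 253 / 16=-307 / 2024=-0.15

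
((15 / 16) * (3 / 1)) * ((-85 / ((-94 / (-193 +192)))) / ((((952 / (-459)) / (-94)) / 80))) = -516375 / 56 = -9220.98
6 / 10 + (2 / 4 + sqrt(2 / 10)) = sqrt(5) / 5 + 11 / 10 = 1.55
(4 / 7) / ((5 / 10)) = 8 / 7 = 1.14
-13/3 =-4.33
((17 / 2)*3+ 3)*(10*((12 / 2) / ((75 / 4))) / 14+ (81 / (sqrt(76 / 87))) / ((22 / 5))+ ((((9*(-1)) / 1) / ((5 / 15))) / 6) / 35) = 57 / 20+ 1215*sqrt(1653) / 88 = 564.20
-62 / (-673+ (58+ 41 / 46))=2852 / 28249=0.10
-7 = -7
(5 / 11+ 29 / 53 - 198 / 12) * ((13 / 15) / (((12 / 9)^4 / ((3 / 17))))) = -1119339 / 1492480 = -0.75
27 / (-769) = -27 / 769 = -0.04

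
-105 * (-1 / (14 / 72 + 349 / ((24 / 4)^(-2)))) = 3780 / 452311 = 0.01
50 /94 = 25 /47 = 0.53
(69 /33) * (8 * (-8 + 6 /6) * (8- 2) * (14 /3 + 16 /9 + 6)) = -288512 /33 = -8742.79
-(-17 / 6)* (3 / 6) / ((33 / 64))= 272 / 99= 2.75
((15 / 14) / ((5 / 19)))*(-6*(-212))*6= 217512 / 7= 31073.14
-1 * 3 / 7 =-3 / 7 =-0.43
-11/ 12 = -0.92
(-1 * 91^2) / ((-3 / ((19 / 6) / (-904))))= -157339 / 16272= -9.67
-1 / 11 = -0.09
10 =10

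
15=15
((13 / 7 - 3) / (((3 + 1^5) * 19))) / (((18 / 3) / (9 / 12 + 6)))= -9 / 532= -0.02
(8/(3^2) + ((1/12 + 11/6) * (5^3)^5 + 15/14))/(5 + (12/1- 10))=14739990234869/1764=8356003534.51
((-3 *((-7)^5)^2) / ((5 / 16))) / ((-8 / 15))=5084554482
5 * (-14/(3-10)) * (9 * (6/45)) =12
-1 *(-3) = 3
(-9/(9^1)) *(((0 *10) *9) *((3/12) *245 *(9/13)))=0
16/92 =4/23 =0.17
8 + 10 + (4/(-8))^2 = 73/4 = 18.25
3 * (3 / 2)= 9 / 2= 4.50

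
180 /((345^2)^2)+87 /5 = 5477887579 /314821125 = 17.40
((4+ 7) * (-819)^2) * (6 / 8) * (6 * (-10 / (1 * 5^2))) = -66405339 / 5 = -13281067.80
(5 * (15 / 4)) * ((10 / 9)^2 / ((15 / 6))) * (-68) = -17000 / 27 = -629.63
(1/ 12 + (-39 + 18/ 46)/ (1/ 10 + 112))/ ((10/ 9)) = -242331/ 1031320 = -0.23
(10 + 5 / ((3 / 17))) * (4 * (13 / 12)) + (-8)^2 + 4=2107 / 9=234.11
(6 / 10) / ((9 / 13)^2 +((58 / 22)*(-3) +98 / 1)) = 0.01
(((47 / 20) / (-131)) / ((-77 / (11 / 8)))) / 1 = 47 / 146720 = 0.00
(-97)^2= 9409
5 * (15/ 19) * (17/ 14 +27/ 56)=375/ 56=6.70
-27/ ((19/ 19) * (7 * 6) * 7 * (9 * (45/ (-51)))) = 17/ 1470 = 0.01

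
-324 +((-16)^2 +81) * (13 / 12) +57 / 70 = 17597 / 420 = 41.90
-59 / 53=-1.11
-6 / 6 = -1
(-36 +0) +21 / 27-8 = -389 / 9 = -43.22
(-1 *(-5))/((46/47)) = 235/46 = 5.11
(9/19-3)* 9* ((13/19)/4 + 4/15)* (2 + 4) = -107784/1805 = -59.71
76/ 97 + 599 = 58179/ 97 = 599.78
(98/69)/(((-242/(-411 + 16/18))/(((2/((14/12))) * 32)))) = 132.04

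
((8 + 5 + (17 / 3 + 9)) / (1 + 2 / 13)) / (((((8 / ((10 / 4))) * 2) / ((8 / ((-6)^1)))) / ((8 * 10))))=-10790 / 27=-399.63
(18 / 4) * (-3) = -27 / 2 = -13.50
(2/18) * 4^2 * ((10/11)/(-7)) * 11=-160/63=-2.54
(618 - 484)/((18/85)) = 5695/9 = 632.78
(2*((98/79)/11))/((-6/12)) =-392/869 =-0.45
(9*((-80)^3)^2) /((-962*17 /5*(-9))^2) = 1638400000000 /601769961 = 2722.64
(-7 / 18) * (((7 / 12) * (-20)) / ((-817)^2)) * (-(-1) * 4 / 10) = 49 / 18022203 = 0.00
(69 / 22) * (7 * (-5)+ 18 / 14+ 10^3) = 3030.62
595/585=119/117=1.02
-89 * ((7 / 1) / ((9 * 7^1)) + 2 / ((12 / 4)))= -69.22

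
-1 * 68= -68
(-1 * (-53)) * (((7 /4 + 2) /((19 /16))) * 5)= 15900 /19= 836.84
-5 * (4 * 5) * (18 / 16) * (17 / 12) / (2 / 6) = -3825 / 8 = -478.12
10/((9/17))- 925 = -8155/9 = -906.11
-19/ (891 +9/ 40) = -760/ 35649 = -0.02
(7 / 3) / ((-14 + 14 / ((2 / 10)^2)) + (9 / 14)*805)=14 / 5121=0.00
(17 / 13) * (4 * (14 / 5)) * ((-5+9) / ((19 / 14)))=53312 / 1235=43.17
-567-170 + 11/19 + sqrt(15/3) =-13992/19 + sqrt(5) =-734.18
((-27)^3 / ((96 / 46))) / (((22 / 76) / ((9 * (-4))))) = 25804413 / 22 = 1172927.86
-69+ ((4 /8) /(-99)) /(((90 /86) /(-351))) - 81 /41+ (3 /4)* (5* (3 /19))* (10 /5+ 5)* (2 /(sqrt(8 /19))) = -937381 /13530+ 315* sqrt(38) /152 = -56.51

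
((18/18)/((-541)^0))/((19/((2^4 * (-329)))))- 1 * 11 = -5473/19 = -288.05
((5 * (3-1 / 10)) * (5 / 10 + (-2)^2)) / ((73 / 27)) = 7047 / 292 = 24.13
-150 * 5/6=-125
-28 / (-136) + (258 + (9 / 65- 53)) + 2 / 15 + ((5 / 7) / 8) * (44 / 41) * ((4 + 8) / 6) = 391349629 / 1902810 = 205.67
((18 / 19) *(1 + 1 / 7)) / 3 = 48 / 133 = 0.36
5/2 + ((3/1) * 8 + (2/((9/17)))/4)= 247/9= 27.44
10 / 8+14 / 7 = 13 / 4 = 3.25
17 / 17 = 1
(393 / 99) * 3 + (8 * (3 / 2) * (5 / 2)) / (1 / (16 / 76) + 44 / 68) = 70517 / 4037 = 17.47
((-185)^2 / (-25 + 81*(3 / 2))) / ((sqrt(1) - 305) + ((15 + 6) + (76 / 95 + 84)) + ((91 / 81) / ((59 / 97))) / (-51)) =-41708125125 / 23312428891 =-1.79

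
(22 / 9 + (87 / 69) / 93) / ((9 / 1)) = 15773 / 57753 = 0.27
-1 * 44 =-44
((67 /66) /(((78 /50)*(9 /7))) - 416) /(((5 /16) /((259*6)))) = -39887371664 /19305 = -2066167.92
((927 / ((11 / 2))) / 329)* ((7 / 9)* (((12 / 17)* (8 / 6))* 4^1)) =13184 / 8789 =1.50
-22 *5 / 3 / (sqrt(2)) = -55 *sqrt(2) / 3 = -25.93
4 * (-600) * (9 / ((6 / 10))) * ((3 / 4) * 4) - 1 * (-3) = -107997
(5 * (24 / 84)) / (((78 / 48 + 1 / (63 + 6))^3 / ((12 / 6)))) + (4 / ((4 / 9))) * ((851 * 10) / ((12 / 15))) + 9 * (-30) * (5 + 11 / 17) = 3324034809362313 / 35281958950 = 94213.44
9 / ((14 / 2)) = 9 / 7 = 1.29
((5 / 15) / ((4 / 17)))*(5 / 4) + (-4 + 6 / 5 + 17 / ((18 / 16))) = 10139 / 720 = 14.08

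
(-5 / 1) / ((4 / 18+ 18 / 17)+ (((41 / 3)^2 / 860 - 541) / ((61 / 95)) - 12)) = 2675460 / 456391579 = 0.01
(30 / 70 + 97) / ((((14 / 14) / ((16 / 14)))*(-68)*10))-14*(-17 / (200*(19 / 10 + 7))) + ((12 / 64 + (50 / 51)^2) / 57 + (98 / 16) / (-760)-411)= -411.02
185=185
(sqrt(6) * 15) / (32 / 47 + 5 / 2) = 1410 * sqrt(6) / 299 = 11.55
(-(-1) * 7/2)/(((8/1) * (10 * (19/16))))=7/190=0.04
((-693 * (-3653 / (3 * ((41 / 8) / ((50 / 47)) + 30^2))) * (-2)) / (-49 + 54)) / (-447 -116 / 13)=1755193440 / 2145141329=0.82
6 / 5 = 1.20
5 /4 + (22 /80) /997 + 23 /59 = 3859039 /2352920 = 1.64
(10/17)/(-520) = -0.00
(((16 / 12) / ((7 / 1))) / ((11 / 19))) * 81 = 26.65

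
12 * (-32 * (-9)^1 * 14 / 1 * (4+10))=677376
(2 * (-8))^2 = 256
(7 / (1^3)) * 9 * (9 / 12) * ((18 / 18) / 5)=9.45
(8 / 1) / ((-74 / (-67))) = 268 / 37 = 7.24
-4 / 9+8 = 68 / 9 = 7.56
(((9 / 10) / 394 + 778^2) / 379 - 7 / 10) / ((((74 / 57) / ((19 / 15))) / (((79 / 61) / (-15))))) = -22660947259851 / 168514391000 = -134.47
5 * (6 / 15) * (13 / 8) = 13 / 4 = 3.25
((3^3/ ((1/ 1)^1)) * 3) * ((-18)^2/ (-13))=-26244/ 13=-2018.77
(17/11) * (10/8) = 85/44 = 1.93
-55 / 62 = -0.89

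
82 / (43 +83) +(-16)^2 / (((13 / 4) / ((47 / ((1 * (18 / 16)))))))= 898567 / 273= 3291.45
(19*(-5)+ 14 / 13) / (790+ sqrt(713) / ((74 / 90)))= -24009522 / 201606145+ 36963*sqrt(713) / 201606145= -0.11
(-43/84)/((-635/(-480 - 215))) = -5977/10668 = -0.56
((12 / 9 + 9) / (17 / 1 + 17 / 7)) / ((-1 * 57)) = -217 / 23256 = -0.01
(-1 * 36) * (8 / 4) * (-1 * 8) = 576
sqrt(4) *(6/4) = 3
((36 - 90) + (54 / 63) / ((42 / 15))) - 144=-9687 / 49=-197.69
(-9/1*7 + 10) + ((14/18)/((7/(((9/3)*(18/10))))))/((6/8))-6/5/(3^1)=-263/5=-52.60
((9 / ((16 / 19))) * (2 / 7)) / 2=171 / 112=1.53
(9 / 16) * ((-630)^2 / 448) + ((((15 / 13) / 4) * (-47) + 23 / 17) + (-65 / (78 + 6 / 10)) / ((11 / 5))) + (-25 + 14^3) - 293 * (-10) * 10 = 7949950554929 / 244578048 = 32504.76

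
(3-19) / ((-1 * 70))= 8 / 35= 0.23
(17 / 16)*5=85 / 16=5.31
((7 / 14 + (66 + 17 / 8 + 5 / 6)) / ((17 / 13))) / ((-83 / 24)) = -21671 / 1411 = -15.36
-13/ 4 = -3.25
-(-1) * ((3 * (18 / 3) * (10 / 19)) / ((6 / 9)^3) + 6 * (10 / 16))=2715 / 76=35.72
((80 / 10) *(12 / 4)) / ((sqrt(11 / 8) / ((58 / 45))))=928 *sqrt(22) / 165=26.38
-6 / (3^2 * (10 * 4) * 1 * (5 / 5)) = -1 / 60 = -0.02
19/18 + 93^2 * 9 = 1401157/18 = 77842.06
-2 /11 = -0.18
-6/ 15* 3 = -6/ 5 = -1.20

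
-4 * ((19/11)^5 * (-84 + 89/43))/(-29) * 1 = -34893187108/200830597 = -173.74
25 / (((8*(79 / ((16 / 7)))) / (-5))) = -250 / 553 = -0.45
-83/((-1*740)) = 83/740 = 0.11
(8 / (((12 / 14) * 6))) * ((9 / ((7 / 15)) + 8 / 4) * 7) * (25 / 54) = 26075 / 243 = 107.30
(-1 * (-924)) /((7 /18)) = 2376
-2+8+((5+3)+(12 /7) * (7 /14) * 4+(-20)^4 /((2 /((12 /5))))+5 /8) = 10753011 /56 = 192018.05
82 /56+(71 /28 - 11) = -7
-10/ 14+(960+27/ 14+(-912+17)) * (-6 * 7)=-19682/ 7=-2811.71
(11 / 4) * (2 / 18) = 11 / 36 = 0.31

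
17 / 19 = 0.89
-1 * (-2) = 2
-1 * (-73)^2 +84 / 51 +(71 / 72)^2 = -469403263 / 88128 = -5326.38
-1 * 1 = -1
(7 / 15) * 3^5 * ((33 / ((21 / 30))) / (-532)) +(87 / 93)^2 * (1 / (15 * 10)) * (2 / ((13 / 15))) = -166745239 / 16615690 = -10.04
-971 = -971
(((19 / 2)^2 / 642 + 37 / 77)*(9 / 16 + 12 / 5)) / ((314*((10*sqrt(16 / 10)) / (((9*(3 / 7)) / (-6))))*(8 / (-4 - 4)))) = 87320043*sqrt(10) / 927197286400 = 0.00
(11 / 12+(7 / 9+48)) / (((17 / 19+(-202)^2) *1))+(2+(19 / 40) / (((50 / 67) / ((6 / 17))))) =264031715453 / 118619829000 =2.23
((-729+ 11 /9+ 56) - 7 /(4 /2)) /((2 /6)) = -12155 /6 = -2025.83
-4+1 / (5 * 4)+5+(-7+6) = 1 / 20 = 0.05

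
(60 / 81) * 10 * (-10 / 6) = -1000 / 81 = -12.35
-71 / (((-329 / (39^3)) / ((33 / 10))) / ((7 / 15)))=19714.10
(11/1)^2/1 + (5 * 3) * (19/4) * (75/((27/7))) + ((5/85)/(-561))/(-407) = 7796326895/5175412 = 1506.42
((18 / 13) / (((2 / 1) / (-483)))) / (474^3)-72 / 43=-3691882955 / 2204870408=-1.67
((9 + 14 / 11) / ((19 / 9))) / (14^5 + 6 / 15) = 1695 / 187342166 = 0.00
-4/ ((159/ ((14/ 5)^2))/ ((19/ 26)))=-7448/ 51675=-0.14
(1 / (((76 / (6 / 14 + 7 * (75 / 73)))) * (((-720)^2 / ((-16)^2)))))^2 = 421201 / 171797381122500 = 0.00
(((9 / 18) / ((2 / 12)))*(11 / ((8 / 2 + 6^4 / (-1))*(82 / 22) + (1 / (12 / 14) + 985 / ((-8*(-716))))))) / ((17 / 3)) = -18713376 / 15470302855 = -0.00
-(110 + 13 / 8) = -111.62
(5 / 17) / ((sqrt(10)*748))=sqrt(10) / 25432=0.00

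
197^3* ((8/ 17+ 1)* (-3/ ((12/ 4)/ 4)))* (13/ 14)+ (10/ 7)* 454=-4969415270/ 119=-41759792.18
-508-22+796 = 266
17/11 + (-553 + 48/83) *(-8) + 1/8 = 32291305/7304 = 4421.04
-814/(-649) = 74/59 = 1.25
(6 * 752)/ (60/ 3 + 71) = 49.58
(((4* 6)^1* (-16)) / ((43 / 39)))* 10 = -149760 / 43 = -3482.79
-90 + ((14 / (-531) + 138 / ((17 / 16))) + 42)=738914 / 9027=81.86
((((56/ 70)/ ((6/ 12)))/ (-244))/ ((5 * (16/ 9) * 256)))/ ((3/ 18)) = -27/ 1561600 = -0.00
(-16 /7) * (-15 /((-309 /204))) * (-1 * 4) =65280 /721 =90.54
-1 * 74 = -74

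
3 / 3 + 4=5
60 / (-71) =-60 / 71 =-0.85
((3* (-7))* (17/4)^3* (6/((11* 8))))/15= -103173/14080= -7.33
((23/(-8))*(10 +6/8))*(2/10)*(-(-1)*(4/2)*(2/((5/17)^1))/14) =-16813/2800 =-6.00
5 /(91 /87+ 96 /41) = 17835 /12083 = 1.48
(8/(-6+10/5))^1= -2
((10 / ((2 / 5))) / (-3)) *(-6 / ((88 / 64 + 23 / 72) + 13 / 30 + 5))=9000 / 1283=7.01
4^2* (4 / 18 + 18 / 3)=896 / 9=99.56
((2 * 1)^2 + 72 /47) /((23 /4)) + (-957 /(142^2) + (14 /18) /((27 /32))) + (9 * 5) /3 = 89178150245 /5296740012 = 16.84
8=8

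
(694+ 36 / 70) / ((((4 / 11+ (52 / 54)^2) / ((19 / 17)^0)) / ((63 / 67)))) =438583167 / 866980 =505.87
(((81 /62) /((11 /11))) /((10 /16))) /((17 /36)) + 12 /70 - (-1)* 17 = 79675 /3689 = 21.60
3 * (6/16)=9/8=1.12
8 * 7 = 56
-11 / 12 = -0.92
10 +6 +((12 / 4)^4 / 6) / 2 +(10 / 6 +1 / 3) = 99 / 4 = 24.75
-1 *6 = -6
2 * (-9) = -18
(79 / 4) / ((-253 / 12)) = -0.94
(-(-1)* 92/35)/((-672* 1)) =-23/5880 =-0.00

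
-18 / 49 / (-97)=18 / 4753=0.00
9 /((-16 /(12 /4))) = -27 /16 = -1.69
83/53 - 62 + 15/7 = -21626/371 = -58.29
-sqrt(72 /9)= -2* sqrt(2)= -2.83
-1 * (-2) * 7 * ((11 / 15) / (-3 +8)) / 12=77 / 450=0.17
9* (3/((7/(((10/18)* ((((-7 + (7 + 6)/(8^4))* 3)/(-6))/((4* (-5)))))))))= -85977/229376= -0.37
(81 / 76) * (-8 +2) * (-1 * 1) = 243 / 38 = 6.39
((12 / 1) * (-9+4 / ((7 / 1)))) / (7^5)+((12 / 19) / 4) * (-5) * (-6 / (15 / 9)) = 2.84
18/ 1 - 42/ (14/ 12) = -18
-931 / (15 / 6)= -1862 / 5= -372.40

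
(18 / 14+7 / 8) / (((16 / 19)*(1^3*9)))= 2299 / 8064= 0.29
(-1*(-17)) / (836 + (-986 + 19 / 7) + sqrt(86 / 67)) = -0.12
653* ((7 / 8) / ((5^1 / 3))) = 13713 / 40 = 342.82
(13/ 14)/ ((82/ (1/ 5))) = 13/ 5740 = 0.00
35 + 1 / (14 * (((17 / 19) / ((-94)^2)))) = 88107 / 119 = 740.39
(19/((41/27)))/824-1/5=-31219/168920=-0.18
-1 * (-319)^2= -101761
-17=-17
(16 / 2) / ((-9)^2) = 8 / 81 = 0.10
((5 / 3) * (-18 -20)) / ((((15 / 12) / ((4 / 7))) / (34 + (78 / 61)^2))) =-80619584 / 78141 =-1031.72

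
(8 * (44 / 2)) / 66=8 / 3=2.67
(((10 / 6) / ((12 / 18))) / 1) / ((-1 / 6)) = -15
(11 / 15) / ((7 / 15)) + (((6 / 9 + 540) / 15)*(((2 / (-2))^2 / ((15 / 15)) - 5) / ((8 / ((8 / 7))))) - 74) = -29303 / 315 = -93.03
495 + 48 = 543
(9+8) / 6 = 17 / 6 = 2.83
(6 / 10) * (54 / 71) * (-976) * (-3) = 474336 / 355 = 1336.16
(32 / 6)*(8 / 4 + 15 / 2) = 152 / 3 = 50.67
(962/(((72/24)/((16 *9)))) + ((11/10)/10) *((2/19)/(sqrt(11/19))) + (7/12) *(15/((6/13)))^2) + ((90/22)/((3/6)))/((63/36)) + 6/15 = 46797.24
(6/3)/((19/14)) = 28/19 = 1.47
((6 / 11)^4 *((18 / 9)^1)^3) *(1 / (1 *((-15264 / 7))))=-252 / 775973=-0.00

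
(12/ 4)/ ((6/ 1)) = 1/ 2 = 0.50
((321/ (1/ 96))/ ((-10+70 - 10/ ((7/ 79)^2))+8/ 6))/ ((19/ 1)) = -2264976/ 1693033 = -1.34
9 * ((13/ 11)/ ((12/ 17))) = 663/ 44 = 15.07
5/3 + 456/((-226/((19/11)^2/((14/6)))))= -262217/287133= -0.91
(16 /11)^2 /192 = 4 /363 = 0.01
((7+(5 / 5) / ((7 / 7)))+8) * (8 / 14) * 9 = 576 / 7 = 82.29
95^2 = 9025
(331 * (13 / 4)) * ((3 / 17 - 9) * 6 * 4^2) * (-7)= 108435600 / 17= 6378564.71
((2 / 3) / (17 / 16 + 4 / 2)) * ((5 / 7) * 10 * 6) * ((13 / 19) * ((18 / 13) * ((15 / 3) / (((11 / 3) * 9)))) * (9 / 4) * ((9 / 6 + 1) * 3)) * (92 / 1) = 149040000 / 71687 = 2079.04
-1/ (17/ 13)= -13/ 17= -0.76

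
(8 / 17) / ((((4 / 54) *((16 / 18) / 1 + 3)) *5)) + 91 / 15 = 57061 / 8925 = 6.39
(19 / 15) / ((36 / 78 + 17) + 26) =247 / 8475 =0.03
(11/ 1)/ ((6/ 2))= 11/ 3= 3.67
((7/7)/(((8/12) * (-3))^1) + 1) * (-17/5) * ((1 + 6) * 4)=-238/5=-47.60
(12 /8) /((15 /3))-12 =-117 /10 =-11.70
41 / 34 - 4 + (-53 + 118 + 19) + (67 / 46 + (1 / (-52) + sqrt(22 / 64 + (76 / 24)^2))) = sqrt(5974) / 24 + 1680301 / 20332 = 85.86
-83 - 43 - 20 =-146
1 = 1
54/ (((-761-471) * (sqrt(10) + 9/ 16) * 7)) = 486/ 1336181-864 * sqrt(10)/ 1336181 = -0.00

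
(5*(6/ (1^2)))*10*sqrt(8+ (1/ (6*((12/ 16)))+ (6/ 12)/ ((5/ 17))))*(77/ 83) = 770*sqrt(8930)/ 83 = 876.67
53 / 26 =2.04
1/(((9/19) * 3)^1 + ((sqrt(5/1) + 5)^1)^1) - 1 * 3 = -36919/13079 - 361 * sqrt(5)/13079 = -2.88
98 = 98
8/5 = 1.60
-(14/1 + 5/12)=-173/12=-14.42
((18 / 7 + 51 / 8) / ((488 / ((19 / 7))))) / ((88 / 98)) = 9519 / 171776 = 0.06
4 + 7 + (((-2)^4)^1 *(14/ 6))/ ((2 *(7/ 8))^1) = 97/ 3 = 32.33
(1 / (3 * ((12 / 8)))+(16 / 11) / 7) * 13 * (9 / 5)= 3874 / 385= 10.06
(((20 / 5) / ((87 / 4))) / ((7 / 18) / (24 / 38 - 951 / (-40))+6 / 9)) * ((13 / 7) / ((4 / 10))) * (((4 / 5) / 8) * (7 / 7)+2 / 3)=11092302 / 11566331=0.96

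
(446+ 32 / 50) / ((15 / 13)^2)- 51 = 533393 / 1875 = 284.48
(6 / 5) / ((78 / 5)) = 1 / 13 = 0.08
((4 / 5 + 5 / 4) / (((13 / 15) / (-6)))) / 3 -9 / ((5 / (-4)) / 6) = 5001 / 130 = 38.47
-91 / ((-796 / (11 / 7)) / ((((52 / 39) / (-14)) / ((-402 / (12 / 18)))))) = 143 / 5039874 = 0.00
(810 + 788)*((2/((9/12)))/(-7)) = -12784/21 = -608.76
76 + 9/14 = 1073/14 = 76.64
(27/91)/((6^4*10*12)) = 1/524160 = 0.00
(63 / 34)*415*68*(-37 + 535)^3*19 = 122704438111920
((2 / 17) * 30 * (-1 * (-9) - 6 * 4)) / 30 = -30 / 17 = -1.76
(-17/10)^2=289/100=2.89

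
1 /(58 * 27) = 1 /1566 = 0.00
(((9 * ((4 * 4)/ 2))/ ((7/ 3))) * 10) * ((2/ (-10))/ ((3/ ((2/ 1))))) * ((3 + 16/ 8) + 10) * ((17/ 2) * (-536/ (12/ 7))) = 1640160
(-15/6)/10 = -1/4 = -0.25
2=2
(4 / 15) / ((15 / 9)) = 4 / 25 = 0.16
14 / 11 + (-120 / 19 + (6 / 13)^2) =-170602 / 35321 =-4.83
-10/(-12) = 5/6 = 0.83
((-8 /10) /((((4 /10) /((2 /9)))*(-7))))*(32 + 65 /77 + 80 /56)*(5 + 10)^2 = 489.61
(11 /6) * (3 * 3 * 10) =165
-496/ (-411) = 496/ 411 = 1.21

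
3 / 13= 0.23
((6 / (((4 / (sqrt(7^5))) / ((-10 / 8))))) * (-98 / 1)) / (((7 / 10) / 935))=24052875 * sqrt(7) / 2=31818962.78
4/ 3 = 1.33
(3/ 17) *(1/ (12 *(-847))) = -1/ 57596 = -0.00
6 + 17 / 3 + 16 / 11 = 433 / 33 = 13.12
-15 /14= -1.07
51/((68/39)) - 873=-3375/4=-843.75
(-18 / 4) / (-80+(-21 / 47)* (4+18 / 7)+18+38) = 141 / 844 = 0.17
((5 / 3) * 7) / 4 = 35 / 12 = 2.92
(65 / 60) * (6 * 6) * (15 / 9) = 65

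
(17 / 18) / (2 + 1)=17 / 54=0.31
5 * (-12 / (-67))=60 / 67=0.90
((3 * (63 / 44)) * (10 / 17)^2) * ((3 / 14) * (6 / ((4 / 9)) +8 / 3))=65475 / 12716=5.15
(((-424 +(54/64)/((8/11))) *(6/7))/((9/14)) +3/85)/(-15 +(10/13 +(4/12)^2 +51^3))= -358816341/84420721600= -0.00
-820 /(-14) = 410 /7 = 58.57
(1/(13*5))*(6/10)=3/325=0.01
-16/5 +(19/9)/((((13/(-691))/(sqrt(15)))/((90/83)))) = -131290 * sqrt(15)/1079 - 16/5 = -474.45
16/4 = 4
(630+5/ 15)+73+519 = 3667/ 3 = 1222.33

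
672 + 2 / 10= 3361 / 5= 672.20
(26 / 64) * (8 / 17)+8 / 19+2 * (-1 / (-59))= 49253 / 76228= 0.65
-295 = -295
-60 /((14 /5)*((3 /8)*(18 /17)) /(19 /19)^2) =-3400 /63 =-53.97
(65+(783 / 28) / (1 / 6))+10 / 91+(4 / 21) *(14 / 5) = 637261 / 2730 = 233.43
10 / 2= 5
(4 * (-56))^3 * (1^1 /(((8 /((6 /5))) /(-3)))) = 25288704 /5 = 5057740.80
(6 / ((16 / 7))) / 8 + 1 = 85 / 64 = 1.33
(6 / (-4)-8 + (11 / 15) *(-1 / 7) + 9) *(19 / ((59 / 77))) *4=-53086 / 885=-59.98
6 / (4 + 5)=0.67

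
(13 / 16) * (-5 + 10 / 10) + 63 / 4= 25 / 2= 12.50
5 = 5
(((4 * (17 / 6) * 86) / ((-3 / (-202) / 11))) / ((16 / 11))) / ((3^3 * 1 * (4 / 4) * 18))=8933551 / 8748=1021.21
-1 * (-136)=136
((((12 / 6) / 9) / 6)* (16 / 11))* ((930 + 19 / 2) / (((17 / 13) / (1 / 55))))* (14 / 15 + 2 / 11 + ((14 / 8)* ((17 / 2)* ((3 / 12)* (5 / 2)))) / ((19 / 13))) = 36640964113 / 6964590600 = 5.26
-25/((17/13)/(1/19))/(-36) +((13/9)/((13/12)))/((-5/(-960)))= 2977093/11628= 256.03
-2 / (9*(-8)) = 0.03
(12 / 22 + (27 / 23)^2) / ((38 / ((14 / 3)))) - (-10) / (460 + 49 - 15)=368616 / 1437293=0.26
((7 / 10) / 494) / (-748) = -7 / 3695120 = -0.00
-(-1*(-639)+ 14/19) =-639.74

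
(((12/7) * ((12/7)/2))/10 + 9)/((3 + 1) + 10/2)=249/245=1.02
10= 10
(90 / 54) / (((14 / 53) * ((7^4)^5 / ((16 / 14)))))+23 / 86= 269777652352226266541 / 1008733830534410916642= 0.27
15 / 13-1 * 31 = -388 / 13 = -29.85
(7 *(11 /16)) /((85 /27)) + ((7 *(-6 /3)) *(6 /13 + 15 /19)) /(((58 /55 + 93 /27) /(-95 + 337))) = -41389652997 /44005520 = -940.56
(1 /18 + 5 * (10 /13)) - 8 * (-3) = 27.90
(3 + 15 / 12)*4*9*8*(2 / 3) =816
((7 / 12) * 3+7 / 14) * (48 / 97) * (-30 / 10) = -324 / 97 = -3.34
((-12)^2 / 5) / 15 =48 / 25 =1.92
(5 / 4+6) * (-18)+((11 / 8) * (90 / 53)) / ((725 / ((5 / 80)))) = -64185021 / 491840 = -130.50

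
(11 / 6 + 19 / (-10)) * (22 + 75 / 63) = -487 / 315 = -1.55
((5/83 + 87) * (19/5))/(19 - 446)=-137294/177205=-0.77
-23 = -23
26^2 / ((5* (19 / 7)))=4732 / 95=49.81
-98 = -98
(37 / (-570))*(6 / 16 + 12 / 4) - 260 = -395533 / 1520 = -260.22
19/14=1.36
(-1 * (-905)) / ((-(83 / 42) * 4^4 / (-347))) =6594735 / 10624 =620.74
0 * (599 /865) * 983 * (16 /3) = 0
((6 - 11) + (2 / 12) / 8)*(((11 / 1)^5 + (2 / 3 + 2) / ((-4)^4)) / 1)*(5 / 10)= -400949.91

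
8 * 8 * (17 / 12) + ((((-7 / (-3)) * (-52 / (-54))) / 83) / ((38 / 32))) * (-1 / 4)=11580760 / 127737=90.66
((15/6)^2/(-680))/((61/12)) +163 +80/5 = 1484969/8296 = 179.00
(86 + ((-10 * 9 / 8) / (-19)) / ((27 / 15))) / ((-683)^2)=6561 / 35453164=0.00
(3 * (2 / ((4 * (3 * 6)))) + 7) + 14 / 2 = 169 / 12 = 14.08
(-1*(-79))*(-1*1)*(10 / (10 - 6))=-395 / 2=-197.50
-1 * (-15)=15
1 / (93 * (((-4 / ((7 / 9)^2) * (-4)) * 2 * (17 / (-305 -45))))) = -8575 / 2048976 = -0.00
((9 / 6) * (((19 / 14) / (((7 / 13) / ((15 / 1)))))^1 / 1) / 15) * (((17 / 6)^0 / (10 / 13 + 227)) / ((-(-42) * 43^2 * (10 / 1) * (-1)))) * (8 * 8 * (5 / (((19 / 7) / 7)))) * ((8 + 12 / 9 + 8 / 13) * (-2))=40352 / 114972669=0.00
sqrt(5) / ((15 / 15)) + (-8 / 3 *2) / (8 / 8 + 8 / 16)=-32 / 9 + sqrt(5)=-1.32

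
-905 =-905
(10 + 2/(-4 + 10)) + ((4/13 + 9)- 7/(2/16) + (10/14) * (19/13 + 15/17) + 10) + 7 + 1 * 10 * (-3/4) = -33395/1326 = -25.18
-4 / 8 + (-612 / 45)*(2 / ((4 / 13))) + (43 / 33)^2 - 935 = -11131781 / 10890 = -1022.20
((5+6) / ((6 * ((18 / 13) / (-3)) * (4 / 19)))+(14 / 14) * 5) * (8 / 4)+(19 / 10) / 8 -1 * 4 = -22679 / 720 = -31.50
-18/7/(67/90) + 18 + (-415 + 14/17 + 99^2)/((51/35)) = 875118238/135541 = 6456.48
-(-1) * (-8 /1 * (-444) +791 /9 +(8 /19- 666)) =508607 /171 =2974.31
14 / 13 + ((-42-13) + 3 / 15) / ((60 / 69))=-40263 / 650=-61.94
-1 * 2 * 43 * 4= -344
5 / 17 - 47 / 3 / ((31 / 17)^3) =-3478622 / 1519341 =-2.29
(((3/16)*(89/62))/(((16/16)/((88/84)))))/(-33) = -89/10416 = -0.01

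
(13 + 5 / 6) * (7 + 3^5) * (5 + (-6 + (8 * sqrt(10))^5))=-10375 / 3 + 33996800000 * sqrt(10) / 3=35835770260.74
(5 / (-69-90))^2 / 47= 25 / 1188207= 0.00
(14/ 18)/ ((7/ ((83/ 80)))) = 0.12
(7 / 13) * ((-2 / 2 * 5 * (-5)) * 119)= 20825 / 13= 1601.92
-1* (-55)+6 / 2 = 58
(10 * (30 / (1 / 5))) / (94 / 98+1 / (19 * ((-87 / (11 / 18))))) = 2186919000 / 1397899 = 1564.43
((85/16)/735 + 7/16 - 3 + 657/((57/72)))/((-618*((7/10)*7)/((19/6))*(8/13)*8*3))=-1201594745/20512300032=-0.06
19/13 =1.46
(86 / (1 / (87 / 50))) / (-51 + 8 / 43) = -2.94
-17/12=-1.42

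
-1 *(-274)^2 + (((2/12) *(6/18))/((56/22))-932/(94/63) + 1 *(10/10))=-1793172515/23688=-75699.62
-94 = -94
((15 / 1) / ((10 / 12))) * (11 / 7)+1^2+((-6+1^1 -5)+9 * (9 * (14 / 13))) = 9693 / 91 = 106.52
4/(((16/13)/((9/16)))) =1.83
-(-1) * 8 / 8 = 1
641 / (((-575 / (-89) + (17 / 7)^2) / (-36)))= -1867.20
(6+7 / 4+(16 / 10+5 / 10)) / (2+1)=3.28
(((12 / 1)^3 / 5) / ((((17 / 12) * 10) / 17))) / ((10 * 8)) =648 / 125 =5.18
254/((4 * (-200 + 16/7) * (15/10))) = -889/4152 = -0.21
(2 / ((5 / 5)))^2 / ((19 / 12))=48 / 19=2.53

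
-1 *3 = -3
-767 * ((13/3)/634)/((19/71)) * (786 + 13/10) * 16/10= -24677.05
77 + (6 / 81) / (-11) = 22867 / 297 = 76.99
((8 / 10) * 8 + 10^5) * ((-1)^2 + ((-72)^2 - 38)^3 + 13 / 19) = 1294674949202099712 / 95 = 13628157360022102.23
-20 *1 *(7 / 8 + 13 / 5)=-139 / 2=-69.50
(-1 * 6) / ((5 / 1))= -6 / 5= -1.20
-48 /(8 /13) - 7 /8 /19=-11863 /152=-78.05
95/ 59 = 1.61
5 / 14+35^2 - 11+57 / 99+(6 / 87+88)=17457619 / 13398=1303.00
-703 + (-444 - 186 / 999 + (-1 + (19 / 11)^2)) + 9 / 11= -46110686 / 40293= -1144.38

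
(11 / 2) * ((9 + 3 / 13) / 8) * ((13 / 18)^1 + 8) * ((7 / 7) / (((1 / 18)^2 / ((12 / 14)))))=1398870 / 91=15372.20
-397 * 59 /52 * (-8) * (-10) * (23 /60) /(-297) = 538729 /11583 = 46.51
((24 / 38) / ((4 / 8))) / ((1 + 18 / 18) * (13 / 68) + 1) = 816 / 893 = 0.91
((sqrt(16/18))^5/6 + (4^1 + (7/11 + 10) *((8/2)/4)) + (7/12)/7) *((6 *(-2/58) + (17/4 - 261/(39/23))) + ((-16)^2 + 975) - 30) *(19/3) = 1982992 *sqrt(2)/3393 + 20382003/208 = 98816.92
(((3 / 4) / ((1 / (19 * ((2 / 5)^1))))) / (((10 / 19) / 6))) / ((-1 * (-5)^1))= 3249 / 250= 13.00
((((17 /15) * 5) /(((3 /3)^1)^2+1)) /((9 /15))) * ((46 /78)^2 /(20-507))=-0.00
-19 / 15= -1.27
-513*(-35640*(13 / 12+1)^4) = 11021484375 / 32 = 344421386.72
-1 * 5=-5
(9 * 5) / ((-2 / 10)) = -225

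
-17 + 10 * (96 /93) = -207 /31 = -6.68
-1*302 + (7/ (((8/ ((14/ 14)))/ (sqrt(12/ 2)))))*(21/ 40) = -300.87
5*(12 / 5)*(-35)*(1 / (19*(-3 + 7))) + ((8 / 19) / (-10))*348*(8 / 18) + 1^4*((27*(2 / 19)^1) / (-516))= -295201 / 24510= -12.04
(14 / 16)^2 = 49 / 64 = 0.77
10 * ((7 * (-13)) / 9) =-910 / 9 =-101.11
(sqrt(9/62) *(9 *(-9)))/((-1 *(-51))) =-81 *sqrt(62)/1054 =-0.61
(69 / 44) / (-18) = -23 / 264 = -0.09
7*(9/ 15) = 4.20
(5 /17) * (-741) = -3705 /17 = -217.94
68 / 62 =34 / 31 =1.10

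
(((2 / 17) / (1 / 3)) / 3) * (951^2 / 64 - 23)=902929 / 544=1659.80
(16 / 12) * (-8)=-32 / 3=-10.67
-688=-688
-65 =-65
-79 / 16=-4.94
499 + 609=1108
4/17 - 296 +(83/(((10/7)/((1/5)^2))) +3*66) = -405623/4250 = -95.44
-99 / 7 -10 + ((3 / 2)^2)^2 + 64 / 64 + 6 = -1353 / 112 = -12.08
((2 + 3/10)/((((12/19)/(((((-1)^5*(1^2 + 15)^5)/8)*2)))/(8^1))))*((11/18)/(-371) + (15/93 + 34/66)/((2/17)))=-749751094083584/17078985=-43899042.83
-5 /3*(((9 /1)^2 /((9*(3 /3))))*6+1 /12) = -90.14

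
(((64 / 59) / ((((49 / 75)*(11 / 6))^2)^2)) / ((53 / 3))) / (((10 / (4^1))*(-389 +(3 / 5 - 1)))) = -5248800000000 / 171288276210748543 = -0.00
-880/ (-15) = 58.67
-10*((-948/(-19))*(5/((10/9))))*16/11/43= -682560/8987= -75.95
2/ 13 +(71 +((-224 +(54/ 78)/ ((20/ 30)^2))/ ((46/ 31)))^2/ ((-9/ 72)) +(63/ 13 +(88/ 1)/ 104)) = -128522503945/ 715208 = -179699.48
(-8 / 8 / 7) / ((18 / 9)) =-1 / 14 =-0.07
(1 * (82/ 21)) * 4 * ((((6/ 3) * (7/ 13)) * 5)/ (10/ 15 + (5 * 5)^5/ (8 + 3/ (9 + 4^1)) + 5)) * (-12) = -2105760/ 2475597761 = -0.00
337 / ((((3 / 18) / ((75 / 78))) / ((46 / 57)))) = 387550 / 247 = 1569.03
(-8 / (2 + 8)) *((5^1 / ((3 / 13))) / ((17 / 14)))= -728 / 51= -14.27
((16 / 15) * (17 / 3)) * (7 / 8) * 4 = 952 / 45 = 21.16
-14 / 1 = -14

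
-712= -712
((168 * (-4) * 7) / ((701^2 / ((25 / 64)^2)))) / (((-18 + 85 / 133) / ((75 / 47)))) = 916453125 / 6826023772544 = 0.00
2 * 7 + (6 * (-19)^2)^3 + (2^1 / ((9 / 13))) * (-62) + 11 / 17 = 1554772250125 / 153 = 10161910131.54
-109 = -109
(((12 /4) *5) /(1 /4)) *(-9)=-540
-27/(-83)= 27/83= 0.33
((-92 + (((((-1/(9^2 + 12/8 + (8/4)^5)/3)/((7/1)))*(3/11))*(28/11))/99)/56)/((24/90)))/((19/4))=-8833075025/121614801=-72.63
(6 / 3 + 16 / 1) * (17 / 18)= 17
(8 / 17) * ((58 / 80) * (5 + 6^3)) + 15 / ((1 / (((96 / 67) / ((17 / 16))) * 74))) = 8954203 / 5695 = 1572.29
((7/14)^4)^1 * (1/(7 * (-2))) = -1/224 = -0.00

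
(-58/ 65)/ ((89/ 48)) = -0.48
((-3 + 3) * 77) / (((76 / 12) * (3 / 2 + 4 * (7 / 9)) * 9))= 0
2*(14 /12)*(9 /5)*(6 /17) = 126 /85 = 1.48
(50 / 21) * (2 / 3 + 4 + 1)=850 / 63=13.49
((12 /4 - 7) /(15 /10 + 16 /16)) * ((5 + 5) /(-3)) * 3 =16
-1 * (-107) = 107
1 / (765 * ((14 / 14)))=1 / 765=0.00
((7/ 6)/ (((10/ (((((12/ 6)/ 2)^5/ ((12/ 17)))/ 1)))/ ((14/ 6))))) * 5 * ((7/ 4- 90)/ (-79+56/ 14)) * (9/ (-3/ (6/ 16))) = -294049/ 115200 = -2.55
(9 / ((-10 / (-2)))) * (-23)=-41.40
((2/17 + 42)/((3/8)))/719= 5728/36669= 0.16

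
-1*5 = -5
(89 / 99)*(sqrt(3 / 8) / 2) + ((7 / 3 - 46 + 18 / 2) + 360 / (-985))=-20704 / 591 + 89*sqrt(6) / 792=-34.76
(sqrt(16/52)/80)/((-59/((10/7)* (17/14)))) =-17* sqrt(13)/300664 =-0.00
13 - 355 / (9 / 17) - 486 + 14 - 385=-13631 / 9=-1514.56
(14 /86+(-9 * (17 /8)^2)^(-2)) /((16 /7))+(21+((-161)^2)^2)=3127322434591423201 /4654458288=671898262.07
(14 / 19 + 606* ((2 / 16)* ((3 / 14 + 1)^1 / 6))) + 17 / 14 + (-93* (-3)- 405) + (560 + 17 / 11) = 10599773 / 23408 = 452.83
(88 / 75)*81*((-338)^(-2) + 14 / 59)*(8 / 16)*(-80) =-1520141040 / 1685099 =-902.11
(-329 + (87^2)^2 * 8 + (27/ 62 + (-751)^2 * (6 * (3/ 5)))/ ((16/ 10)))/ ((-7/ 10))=-1139775168575/ 1736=-656552516.46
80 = 80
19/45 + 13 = 604/45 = 13.42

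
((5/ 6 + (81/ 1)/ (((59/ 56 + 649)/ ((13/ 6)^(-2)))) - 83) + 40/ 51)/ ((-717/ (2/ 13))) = 17017328005/ 974844418899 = 0.02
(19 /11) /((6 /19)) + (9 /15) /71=128353 /23430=5.48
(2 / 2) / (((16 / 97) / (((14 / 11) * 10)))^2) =11526025 / 1936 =5953.53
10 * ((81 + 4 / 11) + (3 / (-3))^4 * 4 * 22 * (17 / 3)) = 191410 / 33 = 5800.30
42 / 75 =14 / 25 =0.56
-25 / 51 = -0.49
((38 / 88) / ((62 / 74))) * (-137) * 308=-674177 / 31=-21747.65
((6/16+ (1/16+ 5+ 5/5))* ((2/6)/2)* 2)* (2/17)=103/408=0.25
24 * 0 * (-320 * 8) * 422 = 0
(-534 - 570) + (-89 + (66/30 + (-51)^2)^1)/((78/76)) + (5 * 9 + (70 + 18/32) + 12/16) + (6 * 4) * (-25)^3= -89649109/240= -373537.95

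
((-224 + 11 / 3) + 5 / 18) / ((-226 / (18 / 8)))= 3961 / 1808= 2.19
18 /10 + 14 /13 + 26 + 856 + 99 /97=5585584 /6305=885.90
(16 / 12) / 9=4 / 27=0.15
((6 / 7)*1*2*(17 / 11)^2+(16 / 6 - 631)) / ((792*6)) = -1586191 / 12074832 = -0.13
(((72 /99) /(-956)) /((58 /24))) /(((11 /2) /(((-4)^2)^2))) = -0.01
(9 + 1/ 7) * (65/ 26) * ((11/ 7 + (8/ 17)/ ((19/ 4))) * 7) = 267.28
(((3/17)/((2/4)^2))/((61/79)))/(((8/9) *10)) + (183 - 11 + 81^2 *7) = 956095393/20740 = 46099.10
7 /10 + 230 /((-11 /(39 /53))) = -85619 /5830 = -14.69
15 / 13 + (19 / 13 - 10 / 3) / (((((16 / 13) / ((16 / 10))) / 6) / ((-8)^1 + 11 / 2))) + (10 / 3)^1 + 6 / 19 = 61211 / 1482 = 41.30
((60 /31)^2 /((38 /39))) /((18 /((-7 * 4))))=-109200 /18259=-5.98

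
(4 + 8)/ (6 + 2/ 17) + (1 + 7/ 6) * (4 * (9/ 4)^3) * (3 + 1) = 41271/ 104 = 396.84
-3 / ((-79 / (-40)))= -120 / 79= -1.52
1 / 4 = 0.25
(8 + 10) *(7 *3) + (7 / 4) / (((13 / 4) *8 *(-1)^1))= 39305 / 104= 377.93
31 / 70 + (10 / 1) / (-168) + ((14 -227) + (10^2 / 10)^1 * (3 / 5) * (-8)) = -15637 / 60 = -260.62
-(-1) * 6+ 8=14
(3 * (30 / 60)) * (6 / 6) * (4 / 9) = 2 / 3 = 0.67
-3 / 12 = -1 / 4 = -0.25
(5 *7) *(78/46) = 1365/23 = 59.35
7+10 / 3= 31 / 3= 10.33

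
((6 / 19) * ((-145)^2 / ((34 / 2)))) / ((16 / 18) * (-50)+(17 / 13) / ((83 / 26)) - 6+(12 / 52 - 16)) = -1225042650 / 206404429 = -5.94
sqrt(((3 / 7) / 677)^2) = 3 / 4739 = 0.00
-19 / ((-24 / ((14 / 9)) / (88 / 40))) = 1463 / 540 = 2.71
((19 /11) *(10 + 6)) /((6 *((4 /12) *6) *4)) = 19 /33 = 0.58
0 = 0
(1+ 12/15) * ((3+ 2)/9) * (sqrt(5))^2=5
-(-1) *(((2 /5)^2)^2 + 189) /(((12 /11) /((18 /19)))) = 3898653 /23750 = 164.15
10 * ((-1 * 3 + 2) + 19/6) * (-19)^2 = 23465/3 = 7821.67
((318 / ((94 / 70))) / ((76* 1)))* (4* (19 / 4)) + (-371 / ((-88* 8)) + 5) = 2141757 / 33088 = 64.73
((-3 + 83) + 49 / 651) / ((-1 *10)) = -7447 / 930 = -8.01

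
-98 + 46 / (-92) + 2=-193 / 2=-96.50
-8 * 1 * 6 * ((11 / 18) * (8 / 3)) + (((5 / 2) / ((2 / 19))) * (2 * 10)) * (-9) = -4353.22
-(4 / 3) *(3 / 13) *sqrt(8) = -8 *sqrt(2) / 13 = -0.87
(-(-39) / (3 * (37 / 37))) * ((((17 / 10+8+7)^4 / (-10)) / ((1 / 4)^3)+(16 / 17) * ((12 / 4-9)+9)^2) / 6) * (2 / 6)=-171890061941 / 478125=-359508.63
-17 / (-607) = 0.03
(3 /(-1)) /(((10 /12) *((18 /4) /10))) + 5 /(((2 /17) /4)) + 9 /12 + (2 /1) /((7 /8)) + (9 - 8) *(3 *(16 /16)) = 4705 /28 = 168.04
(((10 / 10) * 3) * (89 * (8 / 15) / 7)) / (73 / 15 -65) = -1068 / 3157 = -0.34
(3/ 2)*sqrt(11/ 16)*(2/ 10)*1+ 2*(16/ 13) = 2.71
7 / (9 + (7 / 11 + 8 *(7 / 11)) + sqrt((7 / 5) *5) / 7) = 87318 / 183587 - 847 *sqrt(7) / 183587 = 0.46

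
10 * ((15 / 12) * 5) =125 / 2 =62.50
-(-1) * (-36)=-36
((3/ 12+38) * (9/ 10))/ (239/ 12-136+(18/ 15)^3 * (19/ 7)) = -722925/ 2339254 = -0.31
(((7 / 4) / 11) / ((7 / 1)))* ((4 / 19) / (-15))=-1 / 3135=-0.00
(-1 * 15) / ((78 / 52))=-10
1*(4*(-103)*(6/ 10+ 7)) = -15656/ 5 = -3131.20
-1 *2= -2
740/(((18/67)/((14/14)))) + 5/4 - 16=98629/36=2739.69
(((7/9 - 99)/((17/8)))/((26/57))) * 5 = -1520/3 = -506.67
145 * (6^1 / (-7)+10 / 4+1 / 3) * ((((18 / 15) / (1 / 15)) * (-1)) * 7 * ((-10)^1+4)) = 216630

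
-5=-5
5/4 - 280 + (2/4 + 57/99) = -36653/132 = -277.67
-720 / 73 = -9.86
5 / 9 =0.56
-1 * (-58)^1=58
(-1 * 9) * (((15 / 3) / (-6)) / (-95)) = -3 / 38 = -0.08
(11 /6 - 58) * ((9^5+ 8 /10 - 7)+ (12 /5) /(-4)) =-3316203.57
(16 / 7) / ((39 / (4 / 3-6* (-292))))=84160 / 819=102.76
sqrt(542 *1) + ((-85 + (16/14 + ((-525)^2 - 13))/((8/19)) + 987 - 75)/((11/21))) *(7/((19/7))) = 3226889.56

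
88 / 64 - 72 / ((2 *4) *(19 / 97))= -44.57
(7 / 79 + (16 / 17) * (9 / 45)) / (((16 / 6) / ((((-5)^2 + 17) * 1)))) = 117117 / 26860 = 4.36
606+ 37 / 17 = 608.18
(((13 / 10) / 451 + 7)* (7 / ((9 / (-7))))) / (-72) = 1547567 / 2922480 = 0.53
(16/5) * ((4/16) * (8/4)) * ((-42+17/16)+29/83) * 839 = -45222939/830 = -54485.47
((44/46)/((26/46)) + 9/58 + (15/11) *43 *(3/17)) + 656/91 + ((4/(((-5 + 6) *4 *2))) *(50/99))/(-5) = 171913457/8882874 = 19.35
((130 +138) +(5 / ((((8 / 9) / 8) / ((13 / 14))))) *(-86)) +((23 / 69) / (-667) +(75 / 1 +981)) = -31789894 / 14007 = -2269.57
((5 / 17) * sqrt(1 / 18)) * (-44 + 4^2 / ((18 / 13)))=-730 * sqrt(2) / 459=-2.25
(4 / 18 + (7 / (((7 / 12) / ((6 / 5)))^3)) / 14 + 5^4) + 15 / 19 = 4621595704 / 7331625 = 630.36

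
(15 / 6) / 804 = 5 / 1608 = 0.00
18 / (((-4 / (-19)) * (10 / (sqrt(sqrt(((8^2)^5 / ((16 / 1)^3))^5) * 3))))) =179306496 * sqrt(6) / 5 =87841884.55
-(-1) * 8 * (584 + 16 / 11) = 51520 / 11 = 4683.64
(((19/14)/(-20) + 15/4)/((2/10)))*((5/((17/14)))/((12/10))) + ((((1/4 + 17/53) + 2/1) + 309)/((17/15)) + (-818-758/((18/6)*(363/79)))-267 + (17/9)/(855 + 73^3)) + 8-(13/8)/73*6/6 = -7390155411096589/9308427533328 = -793.92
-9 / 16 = -0.56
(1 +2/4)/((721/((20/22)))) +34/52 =135217/206206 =0.66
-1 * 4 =-4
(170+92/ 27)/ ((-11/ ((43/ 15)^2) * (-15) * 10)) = 4328509/ 5011875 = 0.86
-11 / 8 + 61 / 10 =189 / 40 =4.72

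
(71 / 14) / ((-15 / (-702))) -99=138.34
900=900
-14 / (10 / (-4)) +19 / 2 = 151 / 10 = 15.10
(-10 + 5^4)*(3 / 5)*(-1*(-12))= 4428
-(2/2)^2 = -1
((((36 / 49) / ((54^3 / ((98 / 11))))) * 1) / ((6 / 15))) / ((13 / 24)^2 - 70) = -160 / 107323623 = -0.00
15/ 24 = 5/ 8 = 0.62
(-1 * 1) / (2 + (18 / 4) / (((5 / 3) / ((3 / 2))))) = -20 / 121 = -0.17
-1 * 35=-35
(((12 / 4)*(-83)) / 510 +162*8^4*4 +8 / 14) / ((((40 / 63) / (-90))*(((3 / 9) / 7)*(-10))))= 5372621459919 / 6800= 790091391.16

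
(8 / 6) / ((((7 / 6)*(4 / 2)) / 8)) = 32 / 7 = 4.57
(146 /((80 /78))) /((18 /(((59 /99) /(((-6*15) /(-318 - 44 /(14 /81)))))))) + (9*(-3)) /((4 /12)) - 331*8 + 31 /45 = -841473323 /311850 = -2698.33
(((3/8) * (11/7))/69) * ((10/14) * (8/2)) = 0.02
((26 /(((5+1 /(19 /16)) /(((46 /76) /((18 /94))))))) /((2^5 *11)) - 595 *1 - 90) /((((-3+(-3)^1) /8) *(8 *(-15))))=-240864827 /31648320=-7.61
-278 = -278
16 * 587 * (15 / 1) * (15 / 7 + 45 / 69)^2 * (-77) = -313810200000 / 3703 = -84744855.52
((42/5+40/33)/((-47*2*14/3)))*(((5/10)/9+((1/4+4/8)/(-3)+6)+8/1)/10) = -56303/1861200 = -0.03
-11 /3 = -3.67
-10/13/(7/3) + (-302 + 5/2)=-54569/182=-299.83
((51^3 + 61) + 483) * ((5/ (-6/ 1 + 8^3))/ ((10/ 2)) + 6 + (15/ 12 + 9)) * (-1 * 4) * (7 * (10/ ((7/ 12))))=-262878979800/ 253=-1039047350.99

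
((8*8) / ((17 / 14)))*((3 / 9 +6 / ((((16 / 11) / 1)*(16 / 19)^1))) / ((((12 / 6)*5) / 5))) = 14063 / 102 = 137.87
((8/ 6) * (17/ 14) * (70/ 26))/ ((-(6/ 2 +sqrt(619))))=17/ 793 - 17 * sqrt(619)/ 2379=-0.16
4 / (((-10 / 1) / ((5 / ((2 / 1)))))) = -1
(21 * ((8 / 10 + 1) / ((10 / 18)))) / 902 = 1701 / 22550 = 0.08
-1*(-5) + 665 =670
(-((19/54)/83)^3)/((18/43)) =-294937/1620645627024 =-0.00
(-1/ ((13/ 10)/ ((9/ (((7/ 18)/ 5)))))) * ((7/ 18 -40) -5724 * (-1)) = -6577650/ 13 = -505973.08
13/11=1.18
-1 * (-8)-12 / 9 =20 / 3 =6.67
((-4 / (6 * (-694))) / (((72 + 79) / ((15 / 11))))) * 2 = 0.00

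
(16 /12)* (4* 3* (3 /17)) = 48 /17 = 2.82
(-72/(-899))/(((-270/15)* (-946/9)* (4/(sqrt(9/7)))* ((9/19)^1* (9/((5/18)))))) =95* sqrt(7)/321471612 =0.00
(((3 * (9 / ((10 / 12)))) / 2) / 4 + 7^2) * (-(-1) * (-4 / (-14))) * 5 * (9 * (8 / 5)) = 38196 / 35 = 1091.31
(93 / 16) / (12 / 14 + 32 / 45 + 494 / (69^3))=1069296795 / 288780544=3.70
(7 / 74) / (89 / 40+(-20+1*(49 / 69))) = -9660 / 1742663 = -0.01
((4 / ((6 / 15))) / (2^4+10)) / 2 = 5 / 26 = 0.19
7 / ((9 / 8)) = 56 / 9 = 6.22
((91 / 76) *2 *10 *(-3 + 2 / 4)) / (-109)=2275 / 4142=0.55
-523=-523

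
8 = 8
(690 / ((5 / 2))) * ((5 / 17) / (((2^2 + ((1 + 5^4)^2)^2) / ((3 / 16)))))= 207 / 2088508471568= 0.00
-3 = -3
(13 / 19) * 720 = 9360 / 19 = 492.63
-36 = -36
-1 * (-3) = 3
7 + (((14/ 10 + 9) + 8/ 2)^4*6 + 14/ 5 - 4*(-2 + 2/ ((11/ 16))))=1773716871/ 6875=257995.18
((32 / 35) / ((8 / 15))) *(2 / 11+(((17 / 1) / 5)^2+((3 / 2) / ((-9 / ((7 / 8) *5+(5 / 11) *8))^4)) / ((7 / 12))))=630764233801 / 27548505600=22.90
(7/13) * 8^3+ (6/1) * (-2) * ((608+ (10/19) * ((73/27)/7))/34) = 61.03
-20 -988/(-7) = 848/7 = 121.14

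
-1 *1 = -1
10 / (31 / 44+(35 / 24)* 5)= 2640 / 2111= 1.25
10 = 10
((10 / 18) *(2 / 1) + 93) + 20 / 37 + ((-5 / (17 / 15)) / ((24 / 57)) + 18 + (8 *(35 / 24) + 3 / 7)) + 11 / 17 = 36430213 / 317016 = 114.92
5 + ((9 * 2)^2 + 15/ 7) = 2318/ 7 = 331.14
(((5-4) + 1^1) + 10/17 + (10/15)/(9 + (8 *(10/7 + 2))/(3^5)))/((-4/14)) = -818209/87839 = -9.31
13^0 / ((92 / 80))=20 / 23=0.87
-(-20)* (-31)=-620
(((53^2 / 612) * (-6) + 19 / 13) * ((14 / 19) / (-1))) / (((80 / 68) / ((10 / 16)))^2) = 4114901 / 758784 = 5.42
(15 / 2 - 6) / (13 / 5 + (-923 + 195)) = -0.00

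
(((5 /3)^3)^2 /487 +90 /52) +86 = 87.77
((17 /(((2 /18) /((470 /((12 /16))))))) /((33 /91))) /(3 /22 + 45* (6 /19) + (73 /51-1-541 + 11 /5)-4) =-28182008400 /56281837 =-500.73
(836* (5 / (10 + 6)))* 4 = 1045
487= 487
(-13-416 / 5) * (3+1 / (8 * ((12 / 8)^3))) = -39442 / 135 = -292.16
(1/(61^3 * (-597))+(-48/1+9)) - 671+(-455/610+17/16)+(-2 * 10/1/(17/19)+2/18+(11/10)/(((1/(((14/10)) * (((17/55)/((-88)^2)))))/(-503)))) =-731.96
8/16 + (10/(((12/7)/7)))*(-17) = -693.67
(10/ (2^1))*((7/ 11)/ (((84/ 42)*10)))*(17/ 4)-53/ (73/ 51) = -467041/ 12848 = -36.35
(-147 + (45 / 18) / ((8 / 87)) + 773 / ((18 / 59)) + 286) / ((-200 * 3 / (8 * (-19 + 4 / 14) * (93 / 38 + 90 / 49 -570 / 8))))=-201607109539 / 4468800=-45114.37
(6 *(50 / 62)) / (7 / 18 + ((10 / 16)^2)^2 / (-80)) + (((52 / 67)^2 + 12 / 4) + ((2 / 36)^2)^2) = 53703700552357085 / 3334371679103184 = 16.11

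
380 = 380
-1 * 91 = -91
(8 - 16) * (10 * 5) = -400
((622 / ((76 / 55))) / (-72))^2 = 292581025 / 7485696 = 39.09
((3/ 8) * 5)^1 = 15/ 8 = 1.88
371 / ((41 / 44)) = 16324 / 41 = 398.15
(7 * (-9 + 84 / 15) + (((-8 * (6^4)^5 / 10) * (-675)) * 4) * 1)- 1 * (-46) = 39486511152680140911 / 5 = 7897302230536028182.20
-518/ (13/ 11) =-5698/ 13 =-438.31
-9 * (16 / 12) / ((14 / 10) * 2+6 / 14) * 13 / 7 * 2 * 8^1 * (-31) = 386880 / 113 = 3423.72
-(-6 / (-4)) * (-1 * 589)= 1767 / 2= 883.50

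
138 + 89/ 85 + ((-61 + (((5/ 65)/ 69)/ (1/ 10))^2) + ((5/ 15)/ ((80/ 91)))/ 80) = 6832779205721/ 87541459200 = 78.05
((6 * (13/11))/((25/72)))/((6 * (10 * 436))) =117/149875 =0.00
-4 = -4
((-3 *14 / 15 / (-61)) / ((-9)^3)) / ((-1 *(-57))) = -14 / 12673665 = -0.00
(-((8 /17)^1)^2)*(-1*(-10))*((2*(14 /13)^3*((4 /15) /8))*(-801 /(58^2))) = 23444736 /533978653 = 0.04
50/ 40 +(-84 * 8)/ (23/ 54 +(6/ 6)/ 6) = -4531/ 4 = -1132.75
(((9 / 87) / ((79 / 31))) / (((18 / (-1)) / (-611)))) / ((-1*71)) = -18941 / 975966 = -0.02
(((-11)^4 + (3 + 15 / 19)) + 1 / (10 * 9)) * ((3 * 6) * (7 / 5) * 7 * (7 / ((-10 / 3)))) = -25768844661 / 4750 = -5425019.93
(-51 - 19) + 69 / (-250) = -17569 / 250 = -70.28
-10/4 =-5/2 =-2.50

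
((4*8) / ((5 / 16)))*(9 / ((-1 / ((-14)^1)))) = 64512 / 5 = 12902.40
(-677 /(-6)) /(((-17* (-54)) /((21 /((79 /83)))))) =393337 /145044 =2.71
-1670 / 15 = -111.33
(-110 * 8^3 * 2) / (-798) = 56320 / 399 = 141.15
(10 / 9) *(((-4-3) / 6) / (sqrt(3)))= -35 *sqrt(3) / 81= -0.75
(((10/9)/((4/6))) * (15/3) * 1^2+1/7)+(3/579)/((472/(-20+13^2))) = 16218217/1913016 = 8.48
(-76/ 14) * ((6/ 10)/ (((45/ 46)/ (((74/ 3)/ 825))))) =-129352/ 1299375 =-0.10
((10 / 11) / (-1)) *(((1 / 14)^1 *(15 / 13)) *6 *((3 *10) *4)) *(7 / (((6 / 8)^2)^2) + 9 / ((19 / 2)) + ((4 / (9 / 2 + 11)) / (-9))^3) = -19039646972000 / 15298065783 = -1244.58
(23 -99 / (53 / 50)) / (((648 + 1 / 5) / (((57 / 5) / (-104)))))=2337 / 196312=0.01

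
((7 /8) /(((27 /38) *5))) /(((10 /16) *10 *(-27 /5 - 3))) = -19 /4050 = -0.00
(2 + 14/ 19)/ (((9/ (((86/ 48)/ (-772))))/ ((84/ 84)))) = -559/ 792072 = -0.00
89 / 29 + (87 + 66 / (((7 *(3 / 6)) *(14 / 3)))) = 133730 / 1421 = 94.11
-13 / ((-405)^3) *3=13 / 22143375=0.00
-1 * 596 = -596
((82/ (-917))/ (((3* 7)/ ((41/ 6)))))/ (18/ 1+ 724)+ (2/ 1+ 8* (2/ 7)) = 183710099/ 42866082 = 4.29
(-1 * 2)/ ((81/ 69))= -46/ 27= -1.70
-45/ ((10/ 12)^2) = -324/ 5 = -64.80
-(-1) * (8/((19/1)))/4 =2/19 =0.11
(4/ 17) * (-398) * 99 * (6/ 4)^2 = -354618/ 17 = -20859.88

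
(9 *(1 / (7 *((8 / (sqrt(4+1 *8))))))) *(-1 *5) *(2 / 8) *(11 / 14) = -495 *sqrt(3) / 1568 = -0.55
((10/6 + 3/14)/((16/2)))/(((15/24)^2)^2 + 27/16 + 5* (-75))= -20224/32097723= -0.00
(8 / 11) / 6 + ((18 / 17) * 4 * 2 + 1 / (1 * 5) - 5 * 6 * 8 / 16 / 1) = -17414 / 2805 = -6.21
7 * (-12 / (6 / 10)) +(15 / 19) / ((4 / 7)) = -10535 / 76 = -138.62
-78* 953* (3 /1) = -223002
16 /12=4 /3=1.33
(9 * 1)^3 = 729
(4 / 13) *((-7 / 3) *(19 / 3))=-532 / 117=-4.55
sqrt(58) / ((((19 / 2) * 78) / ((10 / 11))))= 10 * sqrt(58) / 8151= 0.01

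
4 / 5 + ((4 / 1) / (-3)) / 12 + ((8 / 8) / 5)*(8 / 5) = 227 / 225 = 1.01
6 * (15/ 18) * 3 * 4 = 60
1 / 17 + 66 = 1123 / 17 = 66.06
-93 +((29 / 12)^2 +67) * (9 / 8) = -1415 / 128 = -11.05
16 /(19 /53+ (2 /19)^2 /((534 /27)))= 27245392 /611405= 44.56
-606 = -606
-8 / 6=-4 / 3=-1.33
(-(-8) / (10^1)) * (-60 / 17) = -48 / 17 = -2.82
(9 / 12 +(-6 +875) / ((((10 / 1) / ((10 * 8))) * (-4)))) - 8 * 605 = -6577.25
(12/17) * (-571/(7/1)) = -6852/119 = -57.58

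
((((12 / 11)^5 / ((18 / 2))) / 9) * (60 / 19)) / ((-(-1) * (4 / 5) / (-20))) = -4608000 / 3059969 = -1.51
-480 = -480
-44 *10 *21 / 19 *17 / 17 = -9240 / 19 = -486.32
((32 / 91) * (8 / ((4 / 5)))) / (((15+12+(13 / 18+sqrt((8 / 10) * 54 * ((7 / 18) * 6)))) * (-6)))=-2395200 / 98435519+103680 * sqrt(70) / 98435519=-0.02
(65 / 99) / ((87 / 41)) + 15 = 131860 / 8613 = 15.31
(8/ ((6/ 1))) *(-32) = -128/ 3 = -42.67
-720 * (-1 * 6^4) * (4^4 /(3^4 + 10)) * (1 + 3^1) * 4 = 3822059520 /91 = 42000654.07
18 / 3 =6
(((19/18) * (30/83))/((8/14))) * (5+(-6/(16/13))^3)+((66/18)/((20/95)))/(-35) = -1329947389/17848320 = -74.51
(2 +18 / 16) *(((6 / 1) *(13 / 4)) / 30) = 65 / 32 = 2.03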